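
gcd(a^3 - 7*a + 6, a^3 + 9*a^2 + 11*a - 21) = a^2 + 2*a - 3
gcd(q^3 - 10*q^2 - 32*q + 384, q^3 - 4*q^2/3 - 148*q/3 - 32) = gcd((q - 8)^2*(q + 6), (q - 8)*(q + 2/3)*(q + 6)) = q^2 - 2*q - 48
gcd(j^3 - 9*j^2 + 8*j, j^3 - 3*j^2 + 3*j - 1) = j - 1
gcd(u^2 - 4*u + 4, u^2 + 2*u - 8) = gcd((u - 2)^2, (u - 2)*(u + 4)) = u - 2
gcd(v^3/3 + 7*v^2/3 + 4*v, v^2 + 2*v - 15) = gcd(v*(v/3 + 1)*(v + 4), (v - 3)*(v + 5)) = 1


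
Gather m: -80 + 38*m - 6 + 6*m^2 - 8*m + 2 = 6*m^2 + 30*m - 84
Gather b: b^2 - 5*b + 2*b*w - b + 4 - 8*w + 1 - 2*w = b^2 + b*(2*w - 6) - 10*w + 5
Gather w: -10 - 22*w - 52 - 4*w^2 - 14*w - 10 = -4*w^2 - 36*w - 72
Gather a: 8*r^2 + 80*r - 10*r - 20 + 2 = 8*r^2 + 70*r - 18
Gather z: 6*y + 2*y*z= 2*y*z + 6*y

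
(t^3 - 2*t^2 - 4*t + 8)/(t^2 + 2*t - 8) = (t^2 - 4)/(t + 4)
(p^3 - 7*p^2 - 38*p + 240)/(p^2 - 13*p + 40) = p + 6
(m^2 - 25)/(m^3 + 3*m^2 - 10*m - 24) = (m^2 - 25)/(m^3 + 3*m^2 - 10*m - 24)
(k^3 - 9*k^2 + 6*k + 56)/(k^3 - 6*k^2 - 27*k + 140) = (k + 2)/(k + 5)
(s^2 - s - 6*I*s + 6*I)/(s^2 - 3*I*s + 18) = (s - 1)/(s + 3*I)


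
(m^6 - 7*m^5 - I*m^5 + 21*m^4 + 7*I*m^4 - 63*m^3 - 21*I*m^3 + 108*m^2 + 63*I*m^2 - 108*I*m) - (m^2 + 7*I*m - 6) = m^6 - 7*m^5 - I*m^5 + 21*m^4 + 7*I*m^4 - 63*m^3 - 21*I*m^3 + 107*m^2 + 63*I*m^2 - 115*I*m + 6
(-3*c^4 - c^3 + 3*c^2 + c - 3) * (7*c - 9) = -21*c^5 + 20*c^4 + 30*c^3 - 20*c^2 - 30*c + 27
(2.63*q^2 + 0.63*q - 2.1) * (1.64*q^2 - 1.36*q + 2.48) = 4.3132*q^4 - 2.5436*q^3 + 2.2216*q^2 + 4.4184*q - 5.208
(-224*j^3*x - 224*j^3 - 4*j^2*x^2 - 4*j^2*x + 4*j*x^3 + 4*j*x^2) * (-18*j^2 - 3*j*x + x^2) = 4032*j^5*x + 4032*j^5 + 744*j^4*x^2 + 744*j^4*x - 284*j^3*x^3 - 284*j^3*x^2 - 16*j^2*x^4 - 16*j^2*x^3 + 4*j*x^5 + 4*j*x^4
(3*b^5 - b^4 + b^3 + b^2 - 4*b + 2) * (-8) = -24*b^5 + 8*b^4 - 8*b^3 - 8*b^2 + 32*b - 16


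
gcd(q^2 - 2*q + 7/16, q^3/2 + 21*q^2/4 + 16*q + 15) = 1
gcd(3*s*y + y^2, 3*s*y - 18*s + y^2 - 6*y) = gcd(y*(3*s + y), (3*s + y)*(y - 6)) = 3*s + y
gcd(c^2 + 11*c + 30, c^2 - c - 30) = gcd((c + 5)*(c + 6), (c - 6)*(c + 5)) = c + 5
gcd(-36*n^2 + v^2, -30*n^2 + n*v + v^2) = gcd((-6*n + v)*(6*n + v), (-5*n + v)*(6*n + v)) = 6*n + v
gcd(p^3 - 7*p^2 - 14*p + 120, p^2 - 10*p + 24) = p - 6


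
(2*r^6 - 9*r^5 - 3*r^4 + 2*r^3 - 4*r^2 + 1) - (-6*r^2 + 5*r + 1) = 2*r^6 - 9*r^5 - 3*r^4 + 2*r^3 + 2*r^2 - 5*r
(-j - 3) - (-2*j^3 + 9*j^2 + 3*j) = 2*j^3 - 9*j^2 - 4*j - 3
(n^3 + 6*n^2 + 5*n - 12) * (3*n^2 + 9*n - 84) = 3*n^5 + 27*n^4 - 15*n^3 - 495*n^2 - 528*n + 1008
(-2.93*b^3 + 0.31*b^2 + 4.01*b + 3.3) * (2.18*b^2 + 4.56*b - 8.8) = -6.3874*b^5 - 12.685*b^4 + 35.9394*b^3 + 22.7516*b^2 - 20.24*b - 29.04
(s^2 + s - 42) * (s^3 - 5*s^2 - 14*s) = s^5 - 4*s^4 - 61*s^3 + 196*s^2 + 588*s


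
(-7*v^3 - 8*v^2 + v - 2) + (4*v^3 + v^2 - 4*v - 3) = -3*v^3 - 7*v^2 - 3*v - 5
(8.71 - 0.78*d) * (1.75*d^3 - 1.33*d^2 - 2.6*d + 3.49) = -1.365*d^4 + 16.2799*d^3 - 9.5563*d^2 - 25.3682*d + 30.3979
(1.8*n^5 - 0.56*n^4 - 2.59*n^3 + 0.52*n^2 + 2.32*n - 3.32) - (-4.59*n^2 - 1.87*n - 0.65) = 1.8*n^5 - 0.56*n^4 - 2.59*n^3 + 5.11*n^2 + 4.19*n - 2.67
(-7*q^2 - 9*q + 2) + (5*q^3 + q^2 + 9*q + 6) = 5*q^3 - 6*q^2 + 8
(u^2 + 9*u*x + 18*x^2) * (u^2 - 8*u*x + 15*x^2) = u^4 + u^3*x - 39*u^2*x^2 - 9*u*x^3 + 270*x^4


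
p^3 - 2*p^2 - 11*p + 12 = (p - 4)*(p - 1)*(p + 3)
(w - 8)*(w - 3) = w^2 - 11*w + 24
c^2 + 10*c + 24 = (c + 4)*(c + 6)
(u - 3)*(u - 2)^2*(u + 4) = u^4 - 3*u^3 - 12*u^2 + 52*u - 48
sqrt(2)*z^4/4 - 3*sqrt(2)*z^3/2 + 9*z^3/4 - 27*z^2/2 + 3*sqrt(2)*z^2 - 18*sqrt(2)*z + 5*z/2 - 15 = (z/2 + sqrt(2)/2)*(z - 6)*(z + 5*sqrt(2)/2)*(sqrt(2)*z/2 + 1)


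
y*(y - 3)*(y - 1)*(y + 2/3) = y^4 - 10*y^3/3 + y^2/3 + 2*y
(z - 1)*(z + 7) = z^2 + 6*z - 7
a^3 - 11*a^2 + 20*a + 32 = (a - 8)*(a - 4)*(a + 1)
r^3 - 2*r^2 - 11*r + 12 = (r - 4)*(r - 1)*(r + 3)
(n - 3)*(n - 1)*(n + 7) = n^3 + 3*n^2 - 25*n + 21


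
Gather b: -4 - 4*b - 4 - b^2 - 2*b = -b^2 - 6*b - 8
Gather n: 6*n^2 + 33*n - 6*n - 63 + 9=6*n^2 + 27*n - 54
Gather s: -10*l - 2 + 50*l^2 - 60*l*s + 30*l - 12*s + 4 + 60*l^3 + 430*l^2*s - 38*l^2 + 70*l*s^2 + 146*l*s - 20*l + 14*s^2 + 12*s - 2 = 60*l^3 + 12*l^2 + s^2*(70*l + 14) + s*(430*l^2 + 86*l)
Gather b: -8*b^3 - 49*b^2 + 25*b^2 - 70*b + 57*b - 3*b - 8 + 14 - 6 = -8*b^3 - 24*b^2 - 16*b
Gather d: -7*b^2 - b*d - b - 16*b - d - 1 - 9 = -7*b^2 - 17*b + d*(-b - 1) - 10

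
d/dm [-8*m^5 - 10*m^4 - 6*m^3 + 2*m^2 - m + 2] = -40*m^4 - 40*m^3 - 18*m^2 + 4*m - 1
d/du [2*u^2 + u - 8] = 4*u + 1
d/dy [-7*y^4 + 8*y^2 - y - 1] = -28*y^3 + 16*y - 1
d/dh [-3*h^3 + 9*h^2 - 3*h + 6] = -9*h^2 + 18*h - 3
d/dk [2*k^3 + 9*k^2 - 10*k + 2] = 6*k^2 + 18*k - 10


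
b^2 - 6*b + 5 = (b - 5)*(b - 1)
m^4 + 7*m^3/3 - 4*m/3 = m*(m - 2/3)*(m + 1)*(m + 2)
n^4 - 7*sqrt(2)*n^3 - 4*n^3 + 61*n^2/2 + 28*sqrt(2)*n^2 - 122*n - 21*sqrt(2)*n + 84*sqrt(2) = (n - 4)*(n - 7*sqrt(2)/2)*(n - 2*sqrt(2))*(n - 3*sqrt(2)/2)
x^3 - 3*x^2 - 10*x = x*(x - 5)*(x + 2)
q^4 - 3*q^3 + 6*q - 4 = (q - 2)*(q - 1)*(q - sqrt(2))*(q + sqrt(2))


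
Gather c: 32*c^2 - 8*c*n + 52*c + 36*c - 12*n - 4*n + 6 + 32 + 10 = 32*c^2 + c*(88 - 8*n) - 16*n + 48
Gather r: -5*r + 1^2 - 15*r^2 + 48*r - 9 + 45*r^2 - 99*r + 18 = 30*r^2 - 56*r + 10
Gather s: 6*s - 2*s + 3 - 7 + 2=4*s - 2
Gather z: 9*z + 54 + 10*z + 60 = 19*z + 114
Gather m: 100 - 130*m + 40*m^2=40*m^2 - 130*m + 100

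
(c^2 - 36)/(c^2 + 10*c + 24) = (c - 6)/(c + 4)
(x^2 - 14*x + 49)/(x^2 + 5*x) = (x^2 - 14*x + 49)/(x*(x + 5))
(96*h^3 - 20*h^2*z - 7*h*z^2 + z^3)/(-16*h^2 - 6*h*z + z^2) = (-12*h^2 + h*z + z^2)/(2*h + z)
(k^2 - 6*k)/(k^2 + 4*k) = (k - 6)/(k + 4)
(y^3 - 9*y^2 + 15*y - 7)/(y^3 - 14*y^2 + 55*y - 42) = (y - 1)/(y - 6)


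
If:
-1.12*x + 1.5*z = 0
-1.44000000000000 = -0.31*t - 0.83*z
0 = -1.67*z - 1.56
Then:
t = 7.15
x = -1.25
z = -0.93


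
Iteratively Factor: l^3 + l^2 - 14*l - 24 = (l - 4)*(l^2 + 5*l + 6) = (l - 4)*(l + 2)*(l + 3)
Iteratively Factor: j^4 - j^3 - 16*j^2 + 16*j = (j + 4)*(j^3 - 5*j^2 + 4*j) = (j - 1)*(j + 4)*(j^2 - 4*j) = j*(j - 1)*(j + 4)*(j - 4)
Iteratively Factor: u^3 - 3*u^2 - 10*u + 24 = (u - 2)*(u^2 - u - 12) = (u - 2)*(u + 3)*(u - 4)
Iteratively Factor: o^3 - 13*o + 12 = (o + 4)*(o^2 - 4*o + 3) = (o - 3)*(o + 4)*(o - 1)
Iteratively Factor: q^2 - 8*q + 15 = (q - 5)*(q - 3)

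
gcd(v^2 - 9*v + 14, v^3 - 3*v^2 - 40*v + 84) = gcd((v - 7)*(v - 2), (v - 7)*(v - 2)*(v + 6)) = v^2 - 9*v + 14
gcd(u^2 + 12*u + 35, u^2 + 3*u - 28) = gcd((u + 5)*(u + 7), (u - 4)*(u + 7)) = u + 7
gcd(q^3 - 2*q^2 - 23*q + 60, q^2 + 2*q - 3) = 1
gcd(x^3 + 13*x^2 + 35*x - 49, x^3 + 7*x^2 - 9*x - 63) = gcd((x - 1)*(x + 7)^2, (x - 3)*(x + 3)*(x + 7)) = x + 7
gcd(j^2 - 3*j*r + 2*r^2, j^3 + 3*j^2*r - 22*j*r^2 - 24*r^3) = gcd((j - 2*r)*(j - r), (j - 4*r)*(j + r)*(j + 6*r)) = 1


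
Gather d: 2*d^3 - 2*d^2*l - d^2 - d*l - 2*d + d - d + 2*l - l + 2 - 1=2*d^3 + d^2*(-2*l - 1) + d*(-l - 2) + l + 1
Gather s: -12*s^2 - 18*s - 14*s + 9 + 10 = -12*s^2 - 32*s + 19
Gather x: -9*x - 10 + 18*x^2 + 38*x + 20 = 18*x^2 + 29*x + 10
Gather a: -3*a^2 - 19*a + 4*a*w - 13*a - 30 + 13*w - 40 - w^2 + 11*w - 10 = -3*a^2 + a*(4*w - 32) - w^2 + 24*w - 80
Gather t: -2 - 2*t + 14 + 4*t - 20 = 2*t - 8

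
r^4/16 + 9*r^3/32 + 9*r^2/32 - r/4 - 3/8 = (r/4 + 1/2)^2*(r - 1)*(r + 3/2)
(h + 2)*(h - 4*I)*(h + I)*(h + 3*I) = h^4 + 2*h^3 + 13*h^2 + 26*h + 12*I*h + 24*I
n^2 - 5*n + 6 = (n - 3)*(n - 2)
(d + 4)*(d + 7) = d^2 + 11*d + 28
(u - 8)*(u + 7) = u^2 - u - 56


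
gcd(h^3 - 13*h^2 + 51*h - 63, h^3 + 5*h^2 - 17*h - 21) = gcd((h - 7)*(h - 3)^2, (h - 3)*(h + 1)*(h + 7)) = h - 3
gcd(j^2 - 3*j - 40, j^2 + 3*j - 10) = j + 5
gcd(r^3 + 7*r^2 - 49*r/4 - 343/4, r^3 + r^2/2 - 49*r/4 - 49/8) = r^2 - 49/4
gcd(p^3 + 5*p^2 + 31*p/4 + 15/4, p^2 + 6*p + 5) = p + 1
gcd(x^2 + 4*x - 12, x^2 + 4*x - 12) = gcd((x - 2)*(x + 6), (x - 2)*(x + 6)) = x^2 + 4*x - 12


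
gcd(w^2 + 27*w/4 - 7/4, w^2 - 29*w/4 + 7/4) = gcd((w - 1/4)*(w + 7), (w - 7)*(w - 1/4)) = w - 1/4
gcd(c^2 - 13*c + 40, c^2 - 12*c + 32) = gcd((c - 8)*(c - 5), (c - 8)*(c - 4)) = c - 8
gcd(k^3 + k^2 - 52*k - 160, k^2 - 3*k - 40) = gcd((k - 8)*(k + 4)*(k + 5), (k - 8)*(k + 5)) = k^2 - 3*k - 40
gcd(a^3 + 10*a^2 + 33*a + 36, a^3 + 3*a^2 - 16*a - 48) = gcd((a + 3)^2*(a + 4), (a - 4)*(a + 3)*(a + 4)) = a^2 + 7*a + 12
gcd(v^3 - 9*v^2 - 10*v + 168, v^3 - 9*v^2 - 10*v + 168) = v^3 - 9*v^2 - 10*v + 168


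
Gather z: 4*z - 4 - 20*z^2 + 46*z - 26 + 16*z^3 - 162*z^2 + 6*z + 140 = 16*z^3 - 182*z^2 + 56*z + 110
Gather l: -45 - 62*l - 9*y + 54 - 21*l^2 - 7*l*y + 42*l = -21*l^2 + l*(-7*y - 20) - 9*y + 9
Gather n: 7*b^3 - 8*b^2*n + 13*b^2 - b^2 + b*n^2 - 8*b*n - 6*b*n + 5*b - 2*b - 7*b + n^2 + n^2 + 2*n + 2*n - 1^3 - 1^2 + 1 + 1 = 7*b^3 + 12*b^2 - 4*b + n^2*(b + 2) + n*(-8*b^2 - 14*b + 4)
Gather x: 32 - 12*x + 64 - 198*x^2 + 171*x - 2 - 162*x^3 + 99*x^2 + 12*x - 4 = -162*x^3 - 99*x^2 + 171*x + 90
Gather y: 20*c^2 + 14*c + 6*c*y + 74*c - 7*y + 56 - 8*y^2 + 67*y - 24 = 20*c^2 + 88*c - 8*y^2 + y*(6*c + 60) + 32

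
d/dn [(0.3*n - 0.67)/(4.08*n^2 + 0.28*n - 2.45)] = (-1.224*n^2 + 5.4672*n - 0.5474)/(16.6464*n^4 + 2.2848*n^3 - 19.9136*n^2 - 1.372*n + 6.0025)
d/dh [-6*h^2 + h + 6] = 1 - 12*h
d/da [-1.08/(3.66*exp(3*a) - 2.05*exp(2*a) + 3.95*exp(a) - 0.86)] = (11.8584*exp(2*a) - 4.428*exp(a) + 4.266)*exp(a)/(3.66*exp(3*a) - 2.05*exp(2*a) + 3.95*exp(a) - 0.86)^2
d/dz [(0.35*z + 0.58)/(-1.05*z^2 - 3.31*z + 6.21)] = (0.3675*z^2 + 1.218*z + 4.0933)/(1.1025*z^4 + 6.951*z^3 - 2.0849*z^2 - 41.1102*z + 38.5641)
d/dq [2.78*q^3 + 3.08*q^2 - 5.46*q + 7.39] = 8.34*q^2 + 6.16*q - 5.46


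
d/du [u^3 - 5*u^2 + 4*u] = 3*u^2 - 10*u + 4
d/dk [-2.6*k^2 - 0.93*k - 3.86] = -5.2*k - 0.93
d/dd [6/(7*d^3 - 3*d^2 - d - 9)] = 6*(-21*d^2 + 6*d + 1)/(-7*d^3 + 3*d^2 + d + 9)^2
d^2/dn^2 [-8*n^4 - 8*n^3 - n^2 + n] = -96*n^2 - 48*n - 2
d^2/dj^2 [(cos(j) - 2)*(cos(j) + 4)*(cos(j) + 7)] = -27*cos(j)/4 - 18*cos(2*j) - 9*cos(3*j)/4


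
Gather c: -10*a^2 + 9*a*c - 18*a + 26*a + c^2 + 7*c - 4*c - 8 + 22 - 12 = -10*a^2 + 8*a + c^2 + c*(9*a + 3) + 2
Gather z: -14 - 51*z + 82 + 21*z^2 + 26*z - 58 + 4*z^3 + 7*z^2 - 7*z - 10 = 4*z^3 + 28*z^2 - 32*z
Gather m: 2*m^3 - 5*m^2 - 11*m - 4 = 2*m^3 - 5*m^2 - 11*m - 4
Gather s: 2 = 2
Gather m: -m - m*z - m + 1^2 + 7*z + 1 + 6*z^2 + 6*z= m*(-z - 2) + 6*z^2 + 13*z + 2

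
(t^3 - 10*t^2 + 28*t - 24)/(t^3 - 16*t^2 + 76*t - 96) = (t - 2)/(t - 8)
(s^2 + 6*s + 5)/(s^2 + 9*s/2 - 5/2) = 2*(s + 1)/(2*s - 1)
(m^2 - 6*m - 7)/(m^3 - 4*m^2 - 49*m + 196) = (m + 1)/(m^2 + 3*m - 28)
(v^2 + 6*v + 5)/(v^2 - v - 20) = (v^2 + 6*v + 5)/(v^2 - v - 20)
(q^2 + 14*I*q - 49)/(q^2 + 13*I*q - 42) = (q + 7*I)/(q + 6*I)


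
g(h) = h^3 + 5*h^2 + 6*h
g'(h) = 3*h^2 + 10*h + 6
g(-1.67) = -0.73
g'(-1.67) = -2.33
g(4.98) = 277.39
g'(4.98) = 130.20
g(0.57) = 5.23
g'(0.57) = 12.67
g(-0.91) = -2.07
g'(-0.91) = -0.62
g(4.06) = 173.70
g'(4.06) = 96.05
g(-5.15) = -34.88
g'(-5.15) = 34.07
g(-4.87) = -26.14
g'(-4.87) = 28.45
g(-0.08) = -0.45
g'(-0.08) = 5.22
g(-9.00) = -378.00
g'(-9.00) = 159.00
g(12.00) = 2520.00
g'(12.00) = 558.00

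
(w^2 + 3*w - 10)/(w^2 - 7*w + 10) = (w + 5)/(w - 5)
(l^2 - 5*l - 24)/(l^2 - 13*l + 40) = (l + 3)/(l - 5)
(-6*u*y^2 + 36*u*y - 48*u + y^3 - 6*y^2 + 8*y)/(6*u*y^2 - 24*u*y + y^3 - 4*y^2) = (-6*u*y + 12*u + y^2 - 2*y)/(y*(6*u + y))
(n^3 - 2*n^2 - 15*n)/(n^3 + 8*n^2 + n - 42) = n*(n - 5)/(n^2 + 5*n - 14)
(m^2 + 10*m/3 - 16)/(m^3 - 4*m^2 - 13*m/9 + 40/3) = 3*(m + 6)/(3*m^2 - 4*m - 15)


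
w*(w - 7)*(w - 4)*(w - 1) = w^4 - 12*w^3 + 39*w^2 - 28*w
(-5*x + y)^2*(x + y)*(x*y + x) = 25*x^4*y + 25*x^4 + 15*x^3*y^2 + 15*x^3*y - 9*x^2*y^3 - 9*x^2*y^2 + x*y^4 + x*y^3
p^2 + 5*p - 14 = (p - 2)*(p + 7)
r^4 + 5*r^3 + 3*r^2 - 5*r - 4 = (r - 1)*(r + 1)^2*(r + 4)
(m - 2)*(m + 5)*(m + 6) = m^3 + 9*m^2 + 8*m - 60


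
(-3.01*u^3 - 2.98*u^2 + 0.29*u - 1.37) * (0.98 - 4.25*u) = 12.7925*u^4 + 9.7152*u^3 - 4.1529*u^2 + 6.1067*u - 1.3426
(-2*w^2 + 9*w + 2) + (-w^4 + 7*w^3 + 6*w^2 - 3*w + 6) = -w^4 + 7*w^3 + 4*w^2 + 6*w + 8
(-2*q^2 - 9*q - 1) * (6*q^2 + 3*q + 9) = -12*q^4 - 60*q^3 - 51*q^2 - 84*q - 9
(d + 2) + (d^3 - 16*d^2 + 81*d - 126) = d^3 - 16*d^2 + 82*d - 124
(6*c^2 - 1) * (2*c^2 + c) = 12*c^4 + 6*c^3 - 2*c^2 - c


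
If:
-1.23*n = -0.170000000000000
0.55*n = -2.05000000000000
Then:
No Solution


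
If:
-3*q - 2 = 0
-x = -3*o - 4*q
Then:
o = x/3 + 8/9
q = -2/3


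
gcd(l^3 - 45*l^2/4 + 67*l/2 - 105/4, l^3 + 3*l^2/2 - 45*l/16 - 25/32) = l - 5/4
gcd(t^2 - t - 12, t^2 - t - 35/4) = 1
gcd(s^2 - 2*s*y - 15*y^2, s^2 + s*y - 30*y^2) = -s + 5*y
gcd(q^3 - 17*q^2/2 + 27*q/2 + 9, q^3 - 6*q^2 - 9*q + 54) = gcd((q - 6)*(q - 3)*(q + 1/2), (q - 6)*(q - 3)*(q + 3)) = q^2 - 9*q + 18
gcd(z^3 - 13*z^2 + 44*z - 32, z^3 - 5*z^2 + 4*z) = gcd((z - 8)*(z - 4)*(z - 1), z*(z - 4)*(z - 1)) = z^2 - 5*z + 4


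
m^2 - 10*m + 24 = (m - 6)*(m - 4)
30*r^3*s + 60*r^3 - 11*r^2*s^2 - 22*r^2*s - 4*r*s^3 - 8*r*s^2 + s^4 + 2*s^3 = (-5*r + s)*(-2*r + s)*(3*r + s)*(s + 2)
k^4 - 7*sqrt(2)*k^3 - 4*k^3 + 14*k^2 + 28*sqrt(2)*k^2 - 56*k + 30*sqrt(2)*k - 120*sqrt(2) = (k - 4)*(k - 5*sqrt(2))*(k - 3*sqrt(2))*(k + sqrt(2))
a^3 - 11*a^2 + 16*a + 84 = (a - 7)*(a - 6)*(a + 2)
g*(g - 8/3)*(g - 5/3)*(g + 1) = g^4 - 10*g^3/3 + g^2/9 + 40*g/9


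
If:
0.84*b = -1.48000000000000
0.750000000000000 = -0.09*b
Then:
No Solution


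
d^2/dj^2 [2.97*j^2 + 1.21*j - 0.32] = 5.94000000000000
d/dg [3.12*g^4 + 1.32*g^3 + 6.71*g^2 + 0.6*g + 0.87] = 12.48*g^3 + 3.96*g^2 + 13.42*g + 0.6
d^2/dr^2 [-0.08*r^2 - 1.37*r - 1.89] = -0.160000000000000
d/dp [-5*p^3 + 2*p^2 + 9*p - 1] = -15*p^2 + 4*p + 9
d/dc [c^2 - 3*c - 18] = 2*c - 3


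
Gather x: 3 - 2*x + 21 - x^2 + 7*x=-x^2 + 5*x + 24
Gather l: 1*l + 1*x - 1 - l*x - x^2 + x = l*(1 - x) - x^2 + 2*x - 1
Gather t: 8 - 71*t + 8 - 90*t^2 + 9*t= -90*t^2 - 62*t + 16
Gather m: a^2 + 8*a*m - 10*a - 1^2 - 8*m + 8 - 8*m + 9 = a^2 - 10*a + m*(8*a - 16) + 16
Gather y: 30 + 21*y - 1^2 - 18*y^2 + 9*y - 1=-18*y^2 + 30*y + 28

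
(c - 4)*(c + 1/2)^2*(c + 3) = c^4 - 51*c^2/4 - 49*c/4 - 3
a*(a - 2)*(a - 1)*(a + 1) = a^4 - 2*a^3 - a^2 + 2*a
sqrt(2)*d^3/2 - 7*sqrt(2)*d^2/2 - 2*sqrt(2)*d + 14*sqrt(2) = (d - 7)*(d - 2)*(sqrt(2)*d/2 + sqrt(2))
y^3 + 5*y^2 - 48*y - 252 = (y - 7)*(y + 6)^2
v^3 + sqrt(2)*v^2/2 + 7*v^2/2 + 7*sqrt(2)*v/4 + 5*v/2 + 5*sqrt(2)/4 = (v + 1)*(v + 5/2)*(v + sqrt(2)/2)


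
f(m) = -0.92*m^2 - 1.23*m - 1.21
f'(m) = -1.84*m - 1.23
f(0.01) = -1.22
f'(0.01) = -1.25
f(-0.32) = -0.91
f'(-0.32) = -0.64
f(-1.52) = -1.47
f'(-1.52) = 1.57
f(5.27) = -33.24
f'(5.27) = -10.93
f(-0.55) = -0.81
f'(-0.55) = -0.22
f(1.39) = -4.70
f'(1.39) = -3.79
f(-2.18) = -2.90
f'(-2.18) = 2.78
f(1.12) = -3.74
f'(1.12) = -3.29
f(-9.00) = -64.66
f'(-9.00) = 15.33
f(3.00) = -13.18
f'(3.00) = -6.75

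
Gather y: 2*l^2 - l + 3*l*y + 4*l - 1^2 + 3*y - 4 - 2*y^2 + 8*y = 2*l^2 + 3*l - 2*y^2 + y*(3*l + 11) - 5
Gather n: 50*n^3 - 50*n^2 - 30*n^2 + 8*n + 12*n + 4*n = 50*n^3 - 80*n^2 + 24*n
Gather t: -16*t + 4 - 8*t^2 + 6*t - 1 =-8*t^2 - 10*t + 3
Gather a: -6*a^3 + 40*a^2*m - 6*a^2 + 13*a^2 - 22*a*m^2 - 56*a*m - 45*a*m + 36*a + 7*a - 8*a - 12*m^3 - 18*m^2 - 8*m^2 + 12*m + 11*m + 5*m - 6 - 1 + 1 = -6*a^3 + a^2*(40*m + 7) + a*(-22*m^2 - 101*m + 35) - 12*m^3 - 26*m^2 + 28*m - 6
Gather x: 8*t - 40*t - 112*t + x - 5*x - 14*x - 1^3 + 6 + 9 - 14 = -144*t - 18*x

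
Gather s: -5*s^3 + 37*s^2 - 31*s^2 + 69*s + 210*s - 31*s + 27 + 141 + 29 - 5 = -5*s^3 + 6*s^2 + 248*s + 192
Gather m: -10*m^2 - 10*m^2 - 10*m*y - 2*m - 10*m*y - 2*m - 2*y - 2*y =-20*m^2 + m*(-20*y - 4) - 4*y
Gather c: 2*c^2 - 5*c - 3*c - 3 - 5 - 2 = 2*c^2 - 8*c - 10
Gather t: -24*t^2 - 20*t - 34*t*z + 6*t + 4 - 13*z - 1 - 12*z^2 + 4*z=-24*t^2 + t*(-34*z - 14) - 12*z^2 - 9*z + 3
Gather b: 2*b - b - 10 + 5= b - 5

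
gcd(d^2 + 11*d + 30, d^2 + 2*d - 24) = d + 6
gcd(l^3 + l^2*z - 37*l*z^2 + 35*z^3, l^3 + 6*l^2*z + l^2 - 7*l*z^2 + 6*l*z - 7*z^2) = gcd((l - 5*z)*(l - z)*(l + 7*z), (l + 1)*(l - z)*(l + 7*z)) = -l^2 - 6*l*z + 7*z^2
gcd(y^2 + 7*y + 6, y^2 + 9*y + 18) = y + 6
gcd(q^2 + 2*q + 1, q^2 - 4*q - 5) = q + 1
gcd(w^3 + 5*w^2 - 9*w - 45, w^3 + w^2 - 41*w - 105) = w^2 + 8*w + 15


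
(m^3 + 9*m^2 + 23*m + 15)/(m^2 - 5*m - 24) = (m^2 + 6*m + 5)/(m - 8)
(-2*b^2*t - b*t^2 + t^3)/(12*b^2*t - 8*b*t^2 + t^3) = (b + t)/(-6*b + t)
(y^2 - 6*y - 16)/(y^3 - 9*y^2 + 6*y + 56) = (y - 8)/(y^2 - 11*y + 28)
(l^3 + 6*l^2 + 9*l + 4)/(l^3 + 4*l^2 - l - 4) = (l + 1)/(l - 1)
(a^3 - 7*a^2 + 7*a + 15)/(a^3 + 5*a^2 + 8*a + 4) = (a^2 - 8*a + 15)/(a^2 + 4*a + 4)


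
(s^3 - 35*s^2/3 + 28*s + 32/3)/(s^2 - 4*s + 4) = (3*s^3 - 35*s^2 + 84*s + 32)/(3*(s^2 - 4*s + 4))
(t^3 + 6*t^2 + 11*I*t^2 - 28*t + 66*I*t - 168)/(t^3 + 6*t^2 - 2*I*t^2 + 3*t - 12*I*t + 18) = (t^2 + 11*I*t - 28)/(t^2 - 2*I*t + 3)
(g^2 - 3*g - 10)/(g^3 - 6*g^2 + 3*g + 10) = (g + 2)/(g^2 - g - 2)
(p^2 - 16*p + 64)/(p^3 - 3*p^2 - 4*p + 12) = (p^2 - 16*p + 64)/(p^3 - 3*p^2 - 4*p + 12)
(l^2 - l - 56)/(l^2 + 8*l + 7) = (l - 8)/(l + 1)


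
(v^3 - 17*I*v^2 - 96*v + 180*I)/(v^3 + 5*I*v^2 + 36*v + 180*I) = (v^2 - 11*I*v - 30)/(v^2 + 11*I*v - 30)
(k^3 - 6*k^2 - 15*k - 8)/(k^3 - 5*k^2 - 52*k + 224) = (k^2 + 2*k + 1)/(k^2 + 3*k - 28)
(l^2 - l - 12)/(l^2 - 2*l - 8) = (l + 3)/(l + 2)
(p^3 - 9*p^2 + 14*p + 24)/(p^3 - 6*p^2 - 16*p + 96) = (p + 1)/(p + 4)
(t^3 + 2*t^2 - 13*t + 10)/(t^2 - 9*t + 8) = (t^2 + 3*t - 10)/(t - 8)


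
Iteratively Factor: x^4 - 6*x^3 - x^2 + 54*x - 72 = (x - 2)*(x^3 - 4*x^2 - 9*x + 36) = (x - 4)*(x - 2)*(x^2 - 9) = (x - 4)*(x - 3)*(x - 2)*(x + 3)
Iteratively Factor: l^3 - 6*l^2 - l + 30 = (l + 2)*(l^2 - 8*l + 15) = (l - 3)*(l + 2)*(l - 5)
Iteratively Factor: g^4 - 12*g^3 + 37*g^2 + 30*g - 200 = (g - 5)*(g^3 - 7*g^2 + 2*g + 40) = (g - 5)*(g - 4)*(g^2 - 3*g - 10) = (g - 5)*(g - 4)*(g + 2)*(g - 5)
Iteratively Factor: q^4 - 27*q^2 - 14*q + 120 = (q + 3)*(q^3 - 3*q^2 - 18*q + 40) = (q - 5)*(q + 3)*(q^2 + 2*q - 8) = (q - 5)*(q + 3)*(q + 4)*(q - 2)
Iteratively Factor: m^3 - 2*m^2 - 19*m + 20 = (m - 5)*(m^2 + 3*m - 4) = (m - 5)*(m + 4)*(m - 1)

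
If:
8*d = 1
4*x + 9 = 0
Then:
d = 1/8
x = -9/4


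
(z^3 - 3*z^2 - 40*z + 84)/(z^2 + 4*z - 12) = z - 7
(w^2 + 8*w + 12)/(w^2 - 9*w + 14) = (w^2 + 8*w + 12)/(w^2 - 9*w + 14)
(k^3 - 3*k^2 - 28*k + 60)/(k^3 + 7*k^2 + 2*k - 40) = (k - 6)/(k + 4)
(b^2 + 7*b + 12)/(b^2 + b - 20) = (b^2 + 7*b + 12)/(b^2 + b - 20)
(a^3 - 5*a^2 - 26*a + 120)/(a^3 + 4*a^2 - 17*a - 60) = (a - 6)/(a + 3)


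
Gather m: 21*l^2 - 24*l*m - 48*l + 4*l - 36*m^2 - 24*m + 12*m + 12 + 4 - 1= 21*l^2 - 44*l - 36*m^2 + m*(-24*l - 12) + 15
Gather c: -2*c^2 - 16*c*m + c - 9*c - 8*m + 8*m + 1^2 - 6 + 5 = -2*c^2 + c*(-16*m - 8)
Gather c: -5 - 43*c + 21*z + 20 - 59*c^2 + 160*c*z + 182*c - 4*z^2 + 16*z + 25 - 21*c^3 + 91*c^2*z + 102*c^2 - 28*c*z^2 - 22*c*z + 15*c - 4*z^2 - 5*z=-21*c^3 + c^2*(91*z + 43) + c*(-28*z^2 + 138*z + 154) - 8*z^2 + 32*z + 40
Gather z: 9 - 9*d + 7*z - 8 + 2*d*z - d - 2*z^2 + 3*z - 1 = -10*d - 2*z^2 + z*(2*d + 10)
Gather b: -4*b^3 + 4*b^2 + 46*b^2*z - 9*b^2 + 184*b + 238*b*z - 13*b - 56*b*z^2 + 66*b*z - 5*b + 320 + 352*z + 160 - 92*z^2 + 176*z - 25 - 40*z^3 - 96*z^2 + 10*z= -4*b^3 + b^2*(46*z - 5) + b*(-56*z^2 + 304*z + 166) - 40*z^3 - 188*z^2 + 538*z + 455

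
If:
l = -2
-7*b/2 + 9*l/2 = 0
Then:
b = -18/7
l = -2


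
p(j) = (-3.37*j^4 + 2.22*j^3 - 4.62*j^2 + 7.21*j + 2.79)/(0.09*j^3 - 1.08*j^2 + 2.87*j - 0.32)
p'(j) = (-0.27*j^2 + 2.16*j - 2.87)*(-3.37*j^4 + 2.22*j^3 - 4.62*j^2 + 7.21*j + 2.79)/(0.09*j^3 - 1.08*j^2 + 2.87*j - 0.32)^2 + (-13.48*j^3 + 6.66*j^2 - 9.24*j + 7.21)/(0.09*j^3 - 1.08*j^2 + 2.87*j - 0.32)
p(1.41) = -1.82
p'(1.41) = -16.22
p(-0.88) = 2.85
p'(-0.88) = -4.14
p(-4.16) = 34.10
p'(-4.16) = -15.17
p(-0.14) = -2.26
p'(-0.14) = -21.35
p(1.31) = -0.35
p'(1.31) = -13.19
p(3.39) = -762.68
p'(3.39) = -2979.72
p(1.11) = 1.82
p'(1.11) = -8.89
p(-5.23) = 51.96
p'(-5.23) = -18.12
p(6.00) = 1578.06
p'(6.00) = 841.05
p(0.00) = -8.72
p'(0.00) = -100.73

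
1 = 1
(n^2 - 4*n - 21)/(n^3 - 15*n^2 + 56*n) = (n + 3)/(n*(n - 8))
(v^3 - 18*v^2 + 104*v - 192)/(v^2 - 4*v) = v - 14 + 48/v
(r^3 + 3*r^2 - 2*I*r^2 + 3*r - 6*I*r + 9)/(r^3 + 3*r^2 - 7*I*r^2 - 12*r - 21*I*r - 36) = (r + I)/(r - 4*I)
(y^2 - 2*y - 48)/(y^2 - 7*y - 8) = (y + 6)/(y + 1)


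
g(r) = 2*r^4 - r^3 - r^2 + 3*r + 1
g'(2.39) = 90.30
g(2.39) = 54.06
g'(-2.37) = -115.61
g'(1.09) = 7.62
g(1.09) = 4.61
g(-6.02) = 2791.60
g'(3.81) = 394.28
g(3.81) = 364.04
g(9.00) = 12340.00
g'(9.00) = 5574.00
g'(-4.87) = -982.42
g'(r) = 8*r^3 - 3*r^2 - 2*r + 3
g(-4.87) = 1203.16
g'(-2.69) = -169.05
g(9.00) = 12340.00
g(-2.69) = 109.88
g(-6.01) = 2773.25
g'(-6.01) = -1829.99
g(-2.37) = 64.68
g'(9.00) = 5574.00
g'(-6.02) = -1839.02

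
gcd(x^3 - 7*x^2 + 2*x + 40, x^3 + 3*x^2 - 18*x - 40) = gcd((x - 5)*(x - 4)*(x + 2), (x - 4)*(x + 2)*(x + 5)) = x^2 - 2*x - 8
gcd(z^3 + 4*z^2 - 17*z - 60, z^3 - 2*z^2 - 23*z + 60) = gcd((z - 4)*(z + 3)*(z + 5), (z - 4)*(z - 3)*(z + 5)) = z^2 + z - 20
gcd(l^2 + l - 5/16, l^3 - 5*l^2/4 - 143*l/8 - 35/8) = 1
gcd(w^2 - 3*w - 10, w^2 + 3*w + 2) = w + 2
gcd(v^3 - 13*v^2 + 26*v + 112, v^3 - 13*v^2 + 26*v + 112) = v^3 - 13*v^2 + 26*v + 112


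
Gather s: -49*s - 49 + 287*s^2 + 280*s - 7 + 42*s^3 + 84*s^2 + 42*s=42*s^3 + 371*s^2 + 273*s - 56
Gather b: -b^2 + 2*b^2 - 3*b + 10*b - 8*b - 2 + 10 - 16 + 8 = b^2 - b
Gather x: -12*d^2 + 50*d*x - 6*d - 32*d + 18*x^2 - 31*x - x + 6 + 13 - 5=-12*d^2 - 38*d + 18*x^2 + x*(50*d - 32) + 14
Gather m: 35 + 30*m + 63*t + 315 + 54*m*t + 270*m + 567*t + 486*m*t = m*(540*t + 300) + 630*t + 350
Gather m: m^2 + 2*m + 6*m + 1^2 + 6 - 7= m^2 + 8*m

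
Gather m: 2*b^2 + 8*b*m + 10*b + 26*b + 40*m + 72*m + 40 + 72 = 2*b^2 + 36*b + m*(8*b + 112) + 112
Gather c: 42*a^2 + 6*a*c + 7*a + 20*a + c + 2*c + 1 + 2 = 42*a^2 + 27*a + c*(6*a + 3) + 3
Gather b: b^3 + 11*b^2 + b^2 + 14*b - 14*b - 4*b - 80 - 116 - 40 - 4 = b^3 + 12*b^2 - 4*b - 240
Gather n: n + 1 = n + 1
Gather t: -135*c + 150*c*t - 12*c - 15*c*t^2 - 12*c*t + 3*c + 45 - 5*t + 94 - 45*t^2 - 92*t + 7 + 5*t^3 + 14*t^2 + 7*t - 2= -144*c + 5*t^3 + t^2*(-15*c - 31) + t*(138*c - 90) + 144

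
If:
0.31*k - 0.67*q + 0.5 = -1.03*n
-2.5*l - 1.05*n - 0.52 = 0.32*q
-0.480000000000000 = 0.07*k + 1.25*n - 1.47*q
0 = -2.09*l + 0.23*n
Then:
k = -0.37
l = -0.04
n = -0.39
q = -0.02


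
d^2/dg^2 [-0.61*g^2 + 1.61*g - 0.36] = -1.22000000000000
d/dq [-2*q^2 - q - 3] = -4*q - 1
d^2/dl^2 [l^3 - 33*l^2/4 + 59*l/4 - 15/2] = 6*l - 33/2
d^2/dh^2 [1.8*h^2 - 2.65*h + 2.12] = 3.60000000000000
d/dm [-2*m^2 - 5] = -4*m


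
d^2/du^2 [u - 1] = 0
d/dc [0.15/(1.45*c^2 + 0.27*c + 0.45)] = (-0.435*c - 0.0405)/(1.45*c^2 + 0.27*c + 0.45)^2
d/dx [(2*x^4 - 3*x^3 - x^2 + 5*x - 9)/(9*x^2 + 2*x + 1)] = (36*x^5 - 15*x^4 - 4*x^3 - 56*x^2 + 160*x + 23)/(81*x^4 + 36*x^3 + 22*x^2 + 4*x + 1)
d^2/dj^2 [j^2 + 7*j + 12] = 2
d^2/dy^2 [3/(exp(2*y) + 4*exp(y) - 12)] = 12*(-(exp(y) + 1)*(exp(2*y) + 4*exp(y) - 12) + 2*(exp(y) + 2)^2*exp(y))*exp(y)/(exp(2*y) + 4*exp(y) - 12)^3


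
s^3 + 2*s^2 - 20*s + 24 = (s - 2)^2*(s + 6)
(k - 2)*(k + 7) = k^2 + 5*k - 14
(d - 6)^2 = d^2 - 12*d + 36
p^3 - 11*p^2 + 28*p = p*(p - 7)*(p - 4)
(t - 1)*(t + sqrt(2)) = t^2 - t + sqrt(2)*t - sqrt(2)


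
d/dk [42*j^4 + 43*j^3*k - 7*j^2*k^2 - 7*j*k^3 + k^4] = 43*j^3 - 14*j^2*k - 21*j*k^2 + 4*k^3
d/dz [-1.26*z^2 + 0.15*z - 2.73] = 0.15 - 2.52*z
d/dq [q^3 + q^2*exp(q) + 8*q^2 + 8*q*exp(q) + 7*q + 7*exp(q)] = q^2*exp(q) + 3*q^2 + 10*q*exp(q) + 16*q + 15*exp(q) + 7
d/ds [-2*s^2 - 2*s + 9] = -4*s - 2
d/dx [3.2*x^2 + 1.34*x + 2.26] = 6.4*x + 1.34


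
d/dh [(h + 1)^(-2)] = -2/(h + 1)^3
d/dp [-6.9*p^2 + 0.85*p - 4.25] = 0.85 - 13.8*p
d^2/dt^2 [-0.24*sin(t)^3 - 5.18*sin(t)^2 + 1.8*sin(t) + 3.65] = -1.62*sin(t) - 0.54*sin(3*t) - 10.36*cos(2*t)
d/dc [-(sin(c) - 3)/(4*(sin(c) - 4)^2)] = (sin(c) - 2)*cos(c)/(4*(sin(c) - 4)^3)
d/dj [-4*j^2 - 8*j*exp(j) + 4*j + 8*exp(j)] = -8*j*exp(j) - 8*j + 4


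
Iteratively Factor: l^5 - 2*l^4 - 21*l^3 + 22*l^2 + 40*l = (l + 4)*(l^4 - 6*l^3 + 3*l^2 + 10*l) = (l + 1)*(l + 4)*(l^3 - 7*l^2 + 10*l) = (l - 2)*(l + 1)*(l + 4)*(l^2 - 5*l) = (l - 5)*(l - 2)*(l + 1)*(l + 4)*(l)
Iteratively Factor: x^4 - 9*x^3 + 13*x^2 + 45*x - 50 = (x + 2)*(x^3 - 11*x^2 + 35*x - 25) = (x - 5)*(x + 2)*(x^2 - 6*x + 5) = (x - 5)^2*(x + 2)*(x - 1)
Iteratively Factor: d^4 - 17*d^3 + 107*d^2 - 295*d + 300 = (d - 4)*(d^3 - 13*d^2 + 55*d - 75) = (d - 4)*(d - 3)*(d^2 - 10*d + 25) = (d - 5)*(d - 4)*(d - 3)*(d - 5)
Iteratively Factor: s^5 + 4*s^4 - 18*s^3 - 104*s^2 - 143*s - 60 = (s + 1)*(s^4 + 3*s^3 - 21*s^2 - 83*s - 60) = (s + 1)*(s + 4)*(s^3 - s^2 - 17*s - 15) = (s + 1)*(s + 3)*(s + 4)*(s^2 - 4*s - 5) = (s + 1)^2*(s + 3)*(s + 4)*(s - 5)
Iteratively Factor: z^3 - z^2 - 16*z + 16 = (z - 1)*(z^2 - 16) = (z - 1)*(z + 4)*(z - 4)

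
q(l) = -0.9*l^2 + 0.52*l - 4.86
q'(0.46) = -0.31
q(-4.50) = -25.42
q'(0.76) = -0.85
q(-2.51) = -11.84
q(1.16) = -5.47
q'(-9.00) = 16.72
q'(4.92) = -8.34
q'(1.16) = -1.57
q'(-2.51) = 5.04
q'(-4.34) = 8.33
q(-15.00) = -215.16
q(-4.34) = -24.07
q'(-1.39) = 3.02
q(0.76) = -4.98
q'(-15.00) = 27.52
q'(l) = 0.52 - 1.8*l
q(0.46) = -4.81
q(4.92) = -24.09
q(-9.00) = -82.44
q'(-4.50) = 8.62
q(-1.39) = -7.32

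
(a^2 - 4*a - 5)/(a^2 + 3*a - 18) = (a^2 - 4*a - 5)/(a^2 + 3*a - 18)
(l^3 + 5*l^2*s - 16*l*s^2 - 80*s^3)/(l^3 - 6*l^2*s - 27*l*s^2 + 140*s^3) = (-l - 4*s)/(-l + 7*s)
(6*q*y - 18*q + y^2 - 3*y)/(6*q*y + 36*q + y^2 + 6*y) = (y - 3)/(y + 6)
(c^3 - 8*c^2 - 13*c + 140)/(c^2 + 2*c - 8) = (c^2 - 12*c + 35)/(c - 2)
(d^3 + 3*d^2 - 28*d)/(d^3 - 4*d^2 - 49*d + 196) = d/(d - 7)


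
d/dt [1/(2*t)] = -1/(2*t^2)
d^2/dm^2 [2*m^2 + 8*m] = 4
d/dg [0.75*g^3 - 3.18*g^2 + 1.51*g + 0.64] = 2.25*g^2 - 6.36*g + 1.51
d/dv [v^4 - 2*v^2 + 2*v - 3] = 4*v^3 - 4*v + 2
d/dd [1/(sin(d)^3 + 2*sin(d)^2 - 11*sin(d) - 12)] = (-3*sin(d)^2 - 4*sin(d) + 11)*cos(d)/(sin(d)^3 + 2*sin(d)^2 - 11*sin(d) - 12)^2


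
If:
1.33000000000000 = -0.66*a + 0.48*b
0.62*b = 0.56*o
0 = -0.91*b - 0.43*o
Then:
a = -2.02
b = 0.00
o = 0.00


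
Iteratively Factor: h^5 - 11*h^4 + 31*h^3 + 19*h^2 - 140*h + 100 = (h + 2)*(h^4 - 13*h^3 + 57*h^2 - 95*h + 50) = (h - 5)*(h + 2)*(h^3 - 8*h^2 + 17*h - 10) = (h - 5)*(h - 2)*(h + 2)*(h^2 - 6*h + 5) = (h - 5)^2*(h - 2)*(h + 2)*(h - 1)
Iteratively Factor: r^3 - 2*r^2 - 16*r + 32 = (r + 4)*(r^2 - 6*r + 8) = (r - 2)*(r + 4)*(r - 4)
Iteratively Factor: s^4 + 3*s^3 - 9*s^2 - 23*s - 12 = (s + 4)*(s^3 - s^2 - 5*s - 3) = (s - 3)*(s + 4)*(s^2 + 2*s + 1) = (s - 3)*(s + 1)*(s + 4)*(s + 1)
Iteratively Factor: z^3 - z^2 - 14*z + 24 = (z - 3)*(z^2 + 2*z - 8) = (z - 3)*(z + 4)*(z - 2)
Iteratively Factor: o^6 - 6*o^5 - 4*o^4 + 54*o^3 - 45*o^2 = (o - 1)*(o^5 - 5*o^4 - 9*o^3 + 45*o^2) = o*(o - 1)*(o^4 - 5*o^3 - 9*o^2 + 45*o) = o^2*(o - 1)*(o^3 - 5*o^2 - 9*o + 45) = o^2*(o - 1)*(o + 3)*(o^2 - 8*o + 15) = o^2*(o - 5)*(o - 1)*(o + 3)*(o - 3)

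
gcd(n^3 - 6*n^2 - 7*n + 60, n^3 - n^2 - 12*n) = n^2 - n - 12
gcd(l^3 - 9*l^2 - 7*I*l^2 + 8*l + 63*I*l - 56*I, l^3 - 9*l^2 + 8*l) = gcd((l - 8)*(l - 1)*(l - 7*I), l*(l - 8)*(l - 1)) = l^2 - 9*l + 8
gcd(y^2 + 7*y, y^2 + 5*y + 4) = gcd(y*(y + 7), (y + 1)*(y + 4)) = 1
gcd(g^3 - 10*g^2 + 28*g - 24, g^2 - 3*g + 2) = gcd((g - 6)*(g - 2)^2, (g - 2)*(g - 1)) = g - 2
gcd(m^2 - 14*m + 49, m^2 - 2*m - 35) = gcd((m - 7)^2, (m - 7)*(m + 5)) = m - 7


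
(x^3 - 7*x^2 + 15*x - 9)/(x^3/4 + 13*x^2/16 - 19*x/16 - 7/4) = 16*(x^3 - 7*x^2 + 15*x - 9)/(4*x^3 + 13*x^2 - 19*x - 28)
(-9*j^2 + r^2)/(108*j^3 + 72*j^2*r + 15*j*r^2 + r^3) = (-3*j + r)/(36*j^2 + 12*j*r + r^2)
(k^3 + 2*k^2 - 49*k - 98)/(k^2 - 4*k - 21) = (k^2 + 9*k + 14)/(k + 3)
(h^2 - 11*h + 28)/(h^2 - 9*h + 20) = (h - 7)/(h - 5)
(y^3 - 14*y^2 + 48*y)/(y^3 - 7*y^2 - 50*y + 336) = y/(y + 7)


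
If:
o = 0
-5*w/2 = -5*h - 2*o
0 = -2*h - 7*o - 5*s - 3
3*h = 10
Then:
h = 10/3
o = 0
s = -29/15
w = 20/3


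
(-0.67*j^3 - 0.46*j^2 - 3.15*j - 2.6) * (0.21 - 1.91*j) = 1.2797*j^4 + 0.7379*j^3 + 5.9199*j^2 + 4.3045*j - 0.546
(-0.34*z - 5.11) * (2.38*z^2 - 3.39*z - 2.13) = -0.8092*z^3 - 11.0092*z^2 + 18.0471*z + 10.8843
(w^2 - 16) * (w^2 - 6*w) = w^4 - 6*w^3 - 16*w^2 + 96*w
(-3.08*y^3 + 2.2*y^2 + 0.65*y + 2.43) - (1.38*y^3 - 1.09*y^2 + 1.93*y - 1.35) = -4.46*y^3 + 3.29*y^2 - 1.28*y + 3.78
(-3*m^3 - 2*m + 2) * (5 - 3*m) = 9*m^4 - 15*m^3 + 6*m^2 - 16*m + 10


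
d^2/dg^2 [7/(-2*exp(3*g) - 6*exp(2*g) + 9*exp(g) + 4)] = 21*(-6*(2*exp(2*g) + 4*exp(g) - 3)^2*exp(g) + (6*exp(2*g) + 8*exp(g) - 3)*(2*exp(3*g) + 6*exp(2*g) - 9*exp(g) - 4))*exp(g)/(2*exp(3*g) + 6*exp(2*g) - 9*exp(g) - 4)^3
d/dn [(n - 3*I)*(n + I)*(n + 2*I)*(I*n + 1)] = 4*I*n^3 + 3*n^2 + 14*I*n + 1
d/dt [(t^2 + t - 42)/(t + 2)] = (t^2 + 4*t + 44)/(t^2 + 4*t + 4)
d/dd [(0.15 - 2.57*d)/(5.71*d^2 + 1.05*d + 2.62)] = (14.6747*d^2 - 1.713*d - 6.8909)/(32.6041*d^4 + 11.991*d^3 + 31.0229*d^2 + 5.502*d + 6.8644)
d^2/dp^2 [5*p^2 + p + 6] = 10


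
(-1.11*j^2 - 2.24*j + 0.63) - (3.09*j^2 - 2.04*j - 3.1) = -4.2*j^2 - 0.2*j + 3.73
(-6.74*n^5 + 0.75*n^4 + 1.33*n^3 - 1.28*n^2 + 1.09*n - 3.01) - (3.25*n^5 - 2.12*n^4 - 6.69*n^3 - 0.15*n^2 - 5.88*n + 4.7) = -9.99*n^5 + 2.87*n^4 + 8.02*n^3 - 1.13*n^2 + 6.97*n - 7.71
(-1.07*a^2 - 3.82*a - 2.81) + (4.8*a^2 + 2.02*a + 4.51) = 3.73*a^2 - 1.8*a + 1.7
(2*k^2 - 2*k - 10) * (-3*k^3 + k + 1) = -6*k^5 + 6*k^4 + 32*k^3 - 12*k - 10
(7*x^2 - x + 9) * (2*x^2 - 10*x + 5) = 14*x^4 - 72*x^3 + 63*x^2 - 95*x + 45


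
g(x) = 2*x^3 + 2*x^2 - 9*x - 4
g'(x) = 6*x^2 + 4*x - 9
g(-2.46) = 0.47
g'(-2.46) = 17.47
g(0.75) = -8.78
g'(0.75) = -2.62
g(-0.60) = 1.69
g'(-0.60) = -9.24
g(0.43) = -7.34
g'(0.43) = -6.17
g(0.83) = -8.95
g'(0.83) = -1.55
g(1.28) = -8.05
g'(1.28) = 5.95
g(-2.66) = -3.55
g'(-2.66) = 22.81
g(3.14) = 49.38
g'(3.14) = 62.72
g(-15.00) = -6169.00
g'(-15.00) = 1281.00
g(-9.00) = -1219.00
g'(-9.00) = 441.00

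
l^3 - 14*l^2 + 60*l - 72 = (l - 6)^2*(l - 2)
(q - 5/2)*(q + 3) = q^2 + q/2 - 15/2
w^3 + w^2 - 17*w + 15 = (w - 3)*(w - 1)*(w + 5)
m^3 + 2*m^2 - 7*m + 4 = (m - 1)^2*(m + 4)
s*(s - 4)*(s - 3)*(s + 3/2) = s^4 - 11*s^3/2 + 3*s^2/2 + 18*s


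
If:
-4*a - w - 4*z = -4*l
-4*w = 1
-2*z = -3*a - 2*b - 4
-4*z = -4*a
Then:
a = z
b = -z/2 - 2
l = 2*z - 1/16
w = -1/4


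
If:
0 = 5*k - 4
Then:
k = 4/5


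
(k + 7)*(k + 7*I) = k^2 + 7*k + 7*I*k + 49*I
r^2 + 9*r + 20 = (r + 4)*(r + 5)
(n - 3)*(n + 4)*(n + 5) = n^3 + 6*n^2 - 7*n - 60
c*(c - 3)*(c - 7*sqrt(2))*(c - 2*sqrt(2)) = c^4 - 9*sqrt(2)*c^3 - 3*c^3 + 28*c^2 + 27*sqrt(2)*c^2 - 84*c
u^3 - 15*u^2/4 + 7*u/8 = u*(u - 7/2)*(u - 1/4)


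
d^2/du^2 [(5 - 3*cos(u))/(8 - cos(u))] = 19*(sin(u)^2 - 8*cos(u) + 1)/(cos(u) - 8)^3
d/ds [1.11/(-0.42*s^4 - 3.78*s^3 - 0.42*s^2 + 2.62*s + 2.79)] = (1.8648*s^3 + 12.5874*s^2 + 0.9324*s - 2.9082)/(0.42*s^4 + 3.78*s^3 + 0.42*s^2 - 2.62*s - 2.79)^2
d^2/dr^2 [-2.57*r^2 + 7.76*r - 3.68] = -5.14000000000000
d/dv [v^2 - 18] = 2*v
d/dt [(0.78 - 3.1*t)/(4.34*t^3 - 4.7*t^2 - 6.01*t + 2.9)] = (26.908*t^3 - 24.7256*t^2 + 7.332*t - 4.3022)/(18.8356*t^6 - 40.796*t^5 - 30.0768*t^4 + 81.666*t^3 + 8.8601*t^2 - 34.858*t + 8.41)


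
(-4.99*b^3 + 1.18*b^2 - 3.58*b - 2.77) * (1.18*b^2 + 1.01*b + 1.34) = -5.8882*b^5 - 3.6475*b^4 - 9.7192*b^3 - 5.3032*b^2 - 7.5949*b - 3.7118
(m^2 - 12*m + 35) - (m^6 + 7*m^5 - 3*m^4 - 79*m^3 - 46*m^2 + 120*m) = -m^6 - 7*m^5 + 3*m^4 + 79*m^3 + 47*m^2 - 132*m + 35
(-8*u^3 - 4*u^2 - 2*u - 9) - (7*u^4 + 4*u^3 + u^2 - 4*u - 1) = -7*u^4 - 12*u^3 - 5*u^2 + 2*u - 8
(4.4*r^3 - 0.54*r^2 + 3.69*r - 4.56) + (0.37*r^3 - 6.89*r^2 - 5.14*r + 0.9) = 4.77*r^3 - 7.43*r^2 - 1.45*r - 3.66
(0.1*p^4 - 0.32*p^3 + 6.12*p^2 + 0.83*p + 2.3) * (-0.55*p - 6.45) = -0.055*p^5 - 0.469*p^4 - 1.302*p^3 - 39.9305*p^2 - 6.6185*p - 14.835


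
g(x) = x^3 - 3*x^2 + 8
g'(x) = 3*x^2 - 6*x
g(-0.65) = 6.46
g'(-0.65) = 5.17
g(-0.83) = 5.36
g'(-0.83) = 7.05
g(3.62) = 16.12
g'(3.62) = 17.59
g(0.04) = 8.00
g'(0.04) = -0.24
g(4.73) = 46.71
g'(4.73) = 38.74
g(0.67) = 6.95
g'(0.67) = -2.67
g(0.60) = 7.14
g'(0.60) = -2.52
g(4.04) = 24.97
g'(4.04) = 24.72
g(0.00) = 8.00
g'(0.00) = 0.00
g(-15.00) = -4042.00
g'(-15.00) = 765.00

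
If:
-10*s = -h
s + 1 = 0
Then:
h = -10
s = -1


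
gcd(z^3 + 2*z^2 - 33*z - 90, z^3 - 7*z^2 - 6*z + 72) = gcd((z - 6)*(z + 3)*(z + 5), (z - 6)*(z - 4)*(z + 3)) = z^2 - 3*z - 18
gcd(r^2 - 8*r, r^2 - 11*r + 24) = r - 8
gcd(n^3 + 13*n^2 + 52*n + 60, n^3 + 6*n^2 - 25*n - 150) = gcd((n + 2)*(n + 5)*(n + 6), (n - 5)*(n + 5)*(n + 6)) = n^2 + 11*n + 30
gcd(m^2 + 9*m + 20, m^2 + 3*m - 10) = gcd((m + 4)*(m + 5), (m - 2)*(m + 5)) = m + 5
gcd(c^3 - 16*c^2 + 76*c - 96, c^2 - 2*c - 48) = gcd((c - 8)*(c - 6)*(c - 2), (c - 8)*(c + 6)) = c - 8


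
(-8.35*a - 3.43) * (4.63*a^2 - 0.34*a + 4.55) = -38.6605*a^3 - 13.0419*a^2 - 36.8263*a - 15.6065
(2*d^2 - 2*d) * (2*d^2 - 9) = 4*d^4 - 4*d^3 - 18*d^2 + 18*d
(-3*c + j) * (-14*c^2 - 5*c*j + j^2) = 42*c^3 + c^2*j - 8*c*j^2 + j^3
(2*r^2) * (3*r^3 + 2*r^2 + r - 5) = 6*r^5 + 4*r^4 + 2*r^3 - 10*r^2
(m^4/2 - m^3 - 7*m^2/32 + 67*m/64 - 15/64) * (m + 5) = m^5/2 + 3*m^4/2 - 167*m^3/32 - 3*m^2/64 + 5*m - 75/64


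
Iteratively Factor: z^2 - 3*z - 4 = (z + 1)*(z - 4)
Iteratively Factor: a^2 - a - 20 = (a + 4)*(a - 5)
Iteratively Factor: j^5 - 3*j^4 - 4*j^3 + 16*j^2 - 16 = (j - 2)*(j^4 - j^3 - 6*j^2 + 4*j + 8) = (j - 2)^2*(j^3 + j^2 - 4*j - 4) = (j - 2)^3*(j^2 + 3*j + 2) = (j - 2)^3*(j + 2)*(j + 1)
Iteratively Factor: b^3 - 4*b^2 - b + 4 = (b - 1)*(b^2 - 3*b - 4) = (b - 4)*(b - 1)*(b + 1)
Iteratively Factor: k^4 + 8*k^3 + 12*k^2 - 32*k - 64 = (k + 4)*(k^3 + 4*k^2 - 4*k - 16) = (k + 2)*(k + 4)*(k^2 + 2*k - 8) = (k - 2)*(k + 2)*(k + 4)*(k + 4)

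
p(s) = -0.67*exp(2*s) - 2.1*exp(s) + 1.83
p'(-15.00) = 0.00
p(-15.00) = 1.83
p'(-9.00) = 0.00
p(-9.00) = 1.83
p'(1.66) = -48.11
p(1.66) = -27.75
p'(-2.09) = -0.28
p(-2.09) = 1.56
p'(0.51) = -7.21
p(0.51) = -3.53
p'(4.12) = -5207.26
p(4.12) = -2666.44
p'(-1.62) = -0.47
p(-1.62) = 1.39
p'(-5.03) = -0.01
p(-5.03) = 1.82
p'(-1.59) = -0.48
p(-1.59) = 1.37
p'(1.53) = -38.28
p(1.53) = -22.16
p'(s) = -1.34*exp(2*s) - 2.1*exp(s)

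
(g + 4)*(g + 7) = g^2 + 11*g + 28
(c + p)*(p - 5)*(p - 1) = c*p^2 - 6*c*p + 5*c + p^3 - 6*p^2 + 5*p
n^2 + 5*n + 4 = (n + 1)*(n + 4)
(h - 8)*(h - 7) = h^2 - 15*h + 56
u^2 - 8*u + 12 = (u - 6)*(u - 2)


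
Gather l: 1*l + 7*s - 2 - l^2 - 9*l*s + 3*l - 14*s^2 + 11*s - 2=-l^2 + l*(4 - 9*s) - 14*s^2 + 18*s - 4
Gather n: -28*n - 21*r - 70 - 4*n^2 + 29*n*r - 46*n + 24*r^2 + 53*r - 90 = -4*n^2 + n*(29*r - 74) + 24*r^2 + 32*r - 160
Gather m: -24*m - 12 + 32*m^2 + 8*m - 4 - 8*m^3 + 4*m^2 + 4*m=-8*m^3 + 36*m^2 - 12*m - 16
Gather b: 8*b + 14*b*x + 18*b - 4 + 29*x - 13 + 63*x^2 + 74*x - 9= b*(14*x + 26) + 63*x^2 + 103*x - 26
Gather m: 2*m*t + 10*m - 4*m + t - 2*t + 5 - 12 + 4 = m*(2*t + 6) - t - 3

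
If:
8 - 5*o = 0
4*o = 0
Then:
No Solution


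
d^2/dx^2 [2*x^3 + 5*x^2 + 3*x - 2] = 12*x + 10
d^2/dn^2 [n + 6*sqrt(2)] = 0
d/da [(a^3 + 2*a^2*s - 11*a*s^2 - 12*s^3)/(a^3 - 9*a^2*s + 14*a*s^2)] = s*(-11*a^4 + 50*a^3*s - 35*a^2*s^2 - 216*a*s^3 + 168*s^4)/(a^2*(a^4 - 18*a^3*s + 109*a^2*s^2 - 252*a*s^3 + 196*s^4))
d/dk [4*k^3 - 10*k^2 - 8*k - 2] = 12*k^2 - 20*k - 8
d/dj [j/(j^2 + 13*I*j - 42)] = (-j^2 - 42)/(j^4 + 26*I*j^3 - 253*j^2 - 1092*I*j + 1764)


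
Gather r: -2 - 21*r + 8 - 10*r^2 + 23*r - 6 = -10*r^2 + 2*r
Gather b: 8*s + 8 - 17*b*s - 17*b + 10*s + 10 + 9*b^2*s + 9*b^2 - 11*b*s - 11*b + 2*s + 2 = b^2*(9*s + 9) + b*(-28*s - 28) + 20*s + 20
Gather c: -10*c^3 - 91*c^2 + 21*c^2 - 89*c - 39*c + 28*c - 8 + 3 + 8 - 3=-10*c^3 - 70*c^2 - 100*c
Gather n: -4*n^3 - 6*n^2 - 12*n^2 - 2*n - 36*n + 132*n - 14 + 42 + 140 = -4*n^3 - 18*n^2 + 94*n + 168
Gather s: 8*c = 8*c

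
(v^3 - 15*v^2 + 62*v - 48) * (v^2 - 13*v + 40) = v^5 - 28*v^4 + 297*v^3 - 1454*v^2 + 3104*v - 1920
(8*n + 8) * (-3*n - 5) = -24*n^2 - 64*n - 40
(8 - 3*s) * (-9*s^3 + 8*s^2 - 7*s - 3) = 27*s^4 - 96*s^3 + 85*s^2 - 47*s - 24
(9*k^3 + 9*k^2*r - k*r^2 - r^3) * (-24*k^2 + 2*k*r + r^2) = -216*k^5 - 198*k^4*r + 51*k^3*r^2 + 31*k^2*r^3 - 3*k*r^4 - r^5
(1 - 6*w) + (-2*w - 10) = -8*w - 9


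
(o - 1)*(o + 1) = o^2 - 1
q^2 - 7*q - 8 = (q - 8)*(q + 1)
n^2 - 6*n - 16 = (n - 8)*(n + 2)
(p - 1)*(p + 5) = p^2 + 4*p - 5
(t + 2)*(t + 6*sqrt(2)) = t^2 + 2*t + 6*sqrt(2)*t + 12*sqrt(2)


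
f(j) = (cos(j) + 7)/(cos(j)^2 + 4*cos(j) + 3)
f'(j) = (2*sin(j)*cos(j) + 4*sin(j))*(cos(j) + 7)/(cos(j)^2 + 4*cos(j) + 3)^2 - sin(j)/(cos(j)^2 + 4*cos(j) + 3) = (cos(j)^2 + 14*cos(j) + 25)*sin(j)/(cos(j)^2 + 4*cos(j) + 3)^2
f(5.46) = 1.24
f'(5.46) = -0.67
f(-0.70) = 1.17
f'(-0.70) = -0.53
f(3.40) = 89.37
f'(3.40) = -695.31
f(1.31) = 1.77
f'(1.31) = 1.65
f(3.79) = 13.87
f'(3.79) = -43.74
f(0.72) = 1.18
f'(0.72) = 0.55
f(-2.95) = 162.96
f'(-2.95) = -1706.15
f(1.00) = 1.38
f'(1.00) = 0.93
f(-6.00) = 1.03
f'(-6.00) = 0.18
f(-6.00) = 1.03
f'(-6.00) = 0.18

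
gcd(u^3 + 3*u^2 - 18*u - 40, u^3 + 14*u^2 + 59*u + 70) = u^2 + 7*u + 10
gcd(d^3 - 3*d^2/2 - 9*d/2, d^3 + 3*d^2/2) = d^2 + 3*d/2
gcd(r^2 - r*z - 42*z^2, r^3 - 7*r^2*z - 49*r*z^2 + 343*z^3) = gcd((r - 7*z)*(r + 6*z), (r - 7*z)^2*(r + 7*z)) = -r + 7*z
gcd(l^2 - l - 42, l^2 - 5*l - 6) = 1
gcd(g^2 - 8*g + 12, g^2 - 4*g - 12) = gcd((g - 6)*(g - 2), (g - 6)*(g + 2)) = g - 6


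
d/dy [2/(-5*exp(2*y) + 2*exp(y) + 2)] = (20*exp(y) - 4)*exp(y)/(-5*exp(2*y) + 2*exp(y) + 2)^2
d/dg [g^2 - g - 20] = 2*g - 1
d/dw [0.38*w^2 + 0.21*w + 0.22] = 0.76*w + 0.21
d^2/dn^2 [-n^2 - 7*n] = -2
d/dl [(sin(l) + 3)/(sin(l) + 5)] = 2*cos(l)/(sin(l) + 5)^2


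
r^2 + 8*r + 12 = (r + 2)*(r + 6)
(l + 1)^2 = l^2 + 2*l + 1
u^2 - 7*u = u*(u - 7)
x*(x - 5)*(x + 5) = x^3 - 25*x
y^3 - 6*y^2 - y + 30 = (y - 5)*(y - 3)*(y + 2)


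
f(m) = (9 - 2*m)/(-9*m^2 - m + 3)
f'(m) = (9 - 2*m)*(18*m + 1)/(-9*m^2 - m + 3)^2 - 2/(-9*m^2 - m + 3)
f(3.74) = -0.01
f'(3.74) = 0.02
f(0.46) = 12.71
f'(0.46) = 182.46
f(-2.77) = -0.23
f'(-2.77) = -0.15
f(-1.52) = -0.74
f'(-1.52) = -1.08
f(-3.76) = -0.14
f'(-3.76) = -0.06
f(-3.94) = -0.13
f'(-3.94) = -0.05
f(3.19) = -0.03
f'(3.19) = 0.04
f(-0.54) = 11.01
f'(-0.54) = -107.03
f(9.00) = 0.01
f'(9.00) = 0.00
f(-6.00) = -0.07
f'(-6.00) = -0.02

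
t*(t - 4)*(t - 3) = t^3 - 7*t^2 + 12*t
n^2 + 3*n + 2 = (n + 1)*(n + 2)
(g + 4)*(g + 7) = g^2 + 11*g + 28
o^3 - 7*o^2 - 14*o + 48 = (o - 8)*(o - 2)*(o + 3)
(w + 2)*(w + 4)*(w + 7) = w^3 + 13*w^2 + 50*w + 56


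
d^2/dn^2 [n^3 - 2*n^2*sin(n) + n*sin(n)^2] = 2*n^2*sin(n) - 8*n*cos(n) + 2*n*cos(2*n) + 6*n - 4*sin(n) + 2*sin(2*n)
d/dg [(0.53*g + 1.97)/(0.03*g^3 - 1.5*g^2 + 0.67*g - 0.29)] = (-0.0318*g^3 + 0.6177*g^2 + 5.91*g - 1.4736)/(0.0009*g^6 - 0.09*g^5 + 2.2902*g^4 - 2.0274*g^3 + 1.3189*g^2 - 0.3886*g + 0.0841)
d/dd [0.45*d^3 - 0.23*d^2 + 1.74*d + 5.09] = 1.35*d^2 - 0.46*d + 1.74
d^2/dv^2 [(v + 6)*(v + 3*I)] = 2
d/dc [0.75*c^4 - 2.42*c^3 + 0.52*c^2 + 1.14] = c*(3.0*c^2 - 7.26*c + 1.04)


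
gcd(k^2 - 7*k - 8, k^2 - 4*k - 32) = k - 8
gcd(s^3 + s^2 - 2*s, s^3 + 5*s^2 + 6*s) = s^2 + 2*s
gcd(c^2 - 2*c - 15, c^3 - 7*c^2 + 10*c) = c - 5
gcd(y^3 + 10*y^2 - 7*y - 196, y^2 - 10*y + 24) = y - 4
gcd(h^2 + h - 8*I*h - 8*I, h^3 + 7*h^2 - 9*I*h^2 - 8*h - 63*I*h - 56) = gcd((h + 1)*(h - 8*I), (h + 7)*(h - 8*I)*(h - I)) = h - 8*I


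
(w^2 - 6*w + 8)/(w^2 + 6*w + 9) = (w^2 - 6*w + 8)/(w^2 + 6*w + 9)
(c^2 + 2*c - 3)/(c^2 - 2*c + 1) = (c + 3)/(c - 1)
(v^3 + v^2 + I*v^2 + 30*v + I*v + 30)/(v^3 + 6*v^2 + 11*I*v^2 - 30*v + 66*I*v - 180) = (v^2 + v*(1 - 5*I) - 5*I)/(v^2 + v*(6 + 5*I) + 30*I)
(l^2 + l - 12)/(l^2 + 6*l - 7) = (l^2 + l - 12)/(l^2 + 6*l - 7)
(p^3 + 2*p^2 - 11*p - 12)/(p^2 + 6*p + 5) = (p^2 + p - 12)/(p + 5)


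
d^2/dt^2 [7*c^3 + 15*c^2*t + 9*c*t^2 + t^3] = 18*c + 6*t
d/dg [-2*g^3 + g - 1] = 1 - 6*g^2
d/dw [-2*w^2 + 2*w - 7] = 2 - 4*w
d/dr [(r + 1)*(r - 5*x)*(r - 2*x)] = 3*r^2 - 14*r*x + 2*r + 10*x^2 - 7*x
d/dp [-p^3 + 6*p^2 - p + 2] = -3*p^2 + 12*p - 1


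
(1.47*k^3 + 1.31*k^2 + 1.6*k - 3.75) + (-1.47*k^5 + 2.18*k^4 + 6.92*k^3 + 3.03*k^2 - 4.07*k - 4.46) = -1.47*k^5 + 2.18*k^4 + 8.39*k^3 + 4.34*k^2 - 2.47*k - 8.21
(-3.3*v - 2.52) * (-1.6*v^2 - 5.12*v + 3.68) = 5.28*v^3 + 20.928*v^2 + 0.7584*v - 9.2736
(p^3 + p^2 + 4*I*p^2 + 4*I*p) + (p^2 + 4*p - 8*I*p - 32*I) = p^3 + 2*p^2 + 4*I*p^2 + 4*p - 4*I*p - 32*I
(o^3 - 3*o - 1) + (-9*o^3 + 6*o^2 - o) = -8*o^3 + 6*o^2 - 4*o - 1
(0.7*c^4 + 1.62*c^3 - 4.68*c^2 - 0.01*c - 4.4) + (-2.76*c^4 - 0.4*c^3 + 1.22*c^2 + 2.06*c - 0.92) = -2.06*c^4 + 1.22*c^3 - 3.46*c^2 + 2.05*c - 5.32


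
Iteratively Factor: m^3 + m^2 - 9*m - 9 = (m + 3)*(m^2 - 2*m - 3) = (m - 3)*(m + 3)*(m + 1)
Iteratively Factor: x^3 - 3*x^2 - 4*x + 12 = (x - 2)*(x^2 - x - 6) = (x - 3)*(x - 2)*(x + 2)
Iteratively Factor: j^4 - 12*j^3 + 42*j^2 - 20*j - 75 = (j + 1)*(j^3 - 13*j^2 + 55*j - 75) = (j - 5)*(j + 1)*(j^2 - 8*j + 15) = (j - 5)^2*(j + 1)*(j - 3)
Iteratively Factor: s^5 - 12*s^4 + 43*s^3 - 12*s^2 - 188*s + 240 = (s - 5)*(s^4 - 7*s^3 + 8*s^2 + 28*s - 48) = (s - 5)*(s - 3)*(s^3 - 4*s^2 - 4*s + 16) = (s - 5)*(s - 4)*(s - 3)*(s^2 - 4) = (s - 5)*(s - 4)*(s - 3)*(s - 2)*(s + 2)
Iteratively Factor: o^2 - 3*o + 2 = (o - 2)*(o - 1)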